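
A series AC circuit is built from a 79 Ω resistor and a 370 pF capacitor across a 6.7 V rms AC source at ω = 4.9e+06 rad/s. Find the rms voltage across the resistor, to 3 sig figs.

0.950 V

X_C = 1/(ωC) = 552 Ω
Z = 79.0 − j552 Ω
|Z| = √(79.0² + 552²) = 557 Ω
I = V/|Z| = 12.0 mA
V_R = I·|Z_R| = 0.0120 × 79.0 = 0.950 V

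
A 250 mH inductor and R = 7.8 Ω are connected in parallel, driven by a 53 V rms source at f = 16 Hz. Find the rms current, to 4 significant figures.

ω = 2πf = 100.5 rad/s
X_L = ωL = 25.13 Ω
Parallel: admittances add. Y = 1/R + 1/(jωL)
Y = (0.1282 − j0.03979) S
|Y| = 0.1342 S → |Z| = 1/|Y| = 7.449 Ω, ∠Z = −∠Y = 17.24°
I = V/|Z| = 53/7.449 = 7.115 A

7.115 A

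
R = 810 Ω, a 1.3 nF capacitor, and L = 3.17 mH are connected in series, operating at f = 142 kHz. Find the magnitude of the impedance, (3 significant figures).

2130 Ω

ω = 2πf = 892200 rad/s
X_L = ωL = 2830 Ω
X_C = 1/(ωC) = 862 Ω
Net reactance X = X_L − X_C = 1970 Ω
Z = 810 + j1970 Ω
|Z| = √(810² + 1970²) = 2130 Ω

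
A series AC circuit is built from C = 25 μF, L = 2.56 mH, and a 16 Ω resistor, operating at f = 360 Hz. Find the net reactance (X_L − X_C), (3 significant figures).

ω = 2πf = 2262 rad/s
X_L = ωL = 5.79 Ω
X_C = 1/(ωC) = 17.7 Ω
X = 5.79 − 17.7 = -11.9 Ω

-11.9 Ω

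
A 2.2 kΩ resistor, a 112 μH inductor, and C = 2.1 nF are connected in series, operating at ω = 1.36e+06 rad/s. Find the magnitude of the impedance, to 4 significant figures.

2209 Ω

X_L = ωL = 152.3 Ω
X_C = 1/(ωC) = 350.1 Ω
Net reactance X = X_L − X_C = -197.8 Ω
Z = 2200 − j197.8 Ω
|Z| = √(2200² + 197.8²) = 2209 Ω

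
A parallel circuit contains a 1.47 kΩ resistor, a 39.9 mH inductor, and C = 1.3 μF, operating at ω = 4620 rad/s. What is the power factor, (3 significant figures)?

0.760

X_L = ωL = 184 Ω
X_C = 1/(ωC) = 167 Ω
Parallel: admittances add. Y = 1/R + 1/(jωL) + jωC
Y = (0.000680 + j0.000581) S
|Y| = 0.000895 S → |Z| = 1/|Y| = 1120 Ω, ∠Z = −∠Y = -40.5°
cos φ = cos(-40.5°) = 0.760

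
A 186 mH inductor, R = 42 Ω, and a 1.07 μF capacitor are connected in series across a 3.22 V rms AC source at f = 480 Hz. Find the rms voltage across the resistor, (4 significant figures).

0.5312 V

ω = 2πf = 3016 rad/s
X_L = ωL = 561.0 Ω
X_C = 1/(ωC) = 309.9 Ω
Net reactance X = X_L − X_C = 251.1 Ω
Z = 42.00 + j251.1 Ω
|Z| = √(42.00² + 251.1²) = 254.6 Ω
I = V/|Z| = 12.65 mA
V_R = I·|Z_R| = 0.01265 × 42.00 = 0.5312 V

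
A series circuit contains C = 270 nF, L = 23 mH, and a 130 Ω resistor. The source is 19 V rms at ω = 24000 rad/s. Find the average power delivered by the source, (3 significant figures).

268 mW

X_L = ωL = 552 Ω
X_C = 1/(ωC) = 154 Ω
Net reactance X = X_L − X_C = 398 Ω
Z = 130 + j398 Ω
|Z| = √(130² + 398²) = 418 Ω
∠Z = arctan(398/130) = 71.9°
I = V/|Z| = 45.4 mA
P = VI cos φ = 19 × 0.0454 × cos(71.9°) = 268 mW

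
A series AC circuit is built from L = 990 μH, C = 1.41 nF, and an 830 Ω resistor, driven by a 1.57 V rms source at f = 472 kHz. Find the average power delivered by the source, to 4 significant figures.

257.0 μW

ω = 2πf = 2.966e+06 rad/s
X_L = ωL = 2936 Ω
X_C = 1/(ωC) = 239.1 Ω
Net reactance X = X_L − X_C = 2697 Ω
Z = 830.0 + j2697 Ω
|Z| = √(830.0² + 2697²) = 2822 Ω
∠Z = arctan(2697/830.0) = 72.89°
I = V/|Z| = 556.4 μA
P = VI cos φ = 1.57 × 0.0005564 × cos(72.89°) = 257.0 μW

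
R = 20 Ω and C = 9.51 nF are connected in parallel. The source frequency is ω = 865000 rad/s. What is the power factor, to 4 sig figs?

0.9867

X_C = 1/(ωC) = 121.6 Ω
Parallel: admittances add. Y = 1/R + jωC
Y = (0.05000 + j0.008226) S
|Y| = 0.05067 S → |Z| = 1/|Y| = 19.73 Ω, ∠Z = −∠Y = -9.343°
cos φ = cos(-9.343°) = 0.9867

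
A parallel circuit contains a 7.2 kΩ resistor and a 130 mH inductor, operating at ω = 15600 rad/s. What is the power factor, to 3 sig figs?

0.271

X_L = ωL = 2030 Ω
Parallel: admittances add. Y = 1/R + 1/(jωL)
Y = (0.000139 − j0.000493) S
|Y| = 0.000512 S → |Z| = 1/|Y| = 1950 Ω, ∠Z = −∠Y = 74.3°
cos φ = cos(74.3°) = 0.271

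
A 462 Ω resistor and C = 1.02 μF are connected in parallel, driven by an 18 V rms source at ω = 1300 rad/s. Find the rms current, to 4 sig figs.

45.69 mA

X_C = 1/(ωC) = 754.1 Ω
Parallel: admittances add. Y = 1/R + jωC
Y = (0.002165 + j0.001326) S
|Y| = 0.002538 S → |Z| = 1/|Y| = 394.0 Ω, ∠Z = −∠Y = -31.49°
I = V/|Z| = 18/394.0 = 45.69 mA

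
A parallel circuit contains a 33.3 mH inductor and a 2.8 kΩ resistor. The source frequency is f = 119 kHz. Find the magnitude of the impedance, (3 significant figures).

ω = 2πf = 747700 rad/s
X_L = ωL = 24900 Ω
Parallel: admittances add. Y = 1/R + 1/(jωL)
Y = (0.000357 − j4.02e-05) S
|Y| = 0.000359 S → |Z| = 1/|Y| = 2780 Ω, ∠Z = −∠Y = 6.42°

2780 Ω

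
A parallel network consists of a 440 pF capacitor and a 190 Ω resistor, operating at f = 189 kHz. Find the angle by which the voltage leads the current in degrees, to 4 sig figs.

-5.670°

ω = 2πf = 1.188e+06 rad/s
X_C = 1/(ωC) = 1914 Ω
Parallel: admittances add. Y = 1/R + jωC
Y = (0.005263 + j0.0005225) S
|Y| = 0.005289 S → |Z| = 1/|Y| = 189.1 Ω, ∠Z = −∠Y = -5.670°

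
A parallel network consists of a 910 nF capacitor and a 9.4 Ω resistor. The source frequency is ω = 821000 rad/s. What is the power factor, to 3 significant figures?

0.141

X_C = 1/(ωC) = 1.34 Ω
Parallel: admittances add. Y = 1/R + jωC
Y = (0.106 + j0.747) S
|Y| = 0.755 S → |Z| = 1/|Y| = 1.33 Ω, ∠Z = −∠Y = -81.9°
cos φ = cos(-81.9°) = 0.141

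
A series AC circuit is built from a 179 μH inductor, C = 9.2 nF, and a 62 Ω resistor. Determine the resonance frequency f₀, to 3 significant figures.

124 kHz

ω₀ = 1/√(LC) = 1/√(0.000179 × 9.2e-09) = 779300 rad/s
f₀ = ω₀/(2π) = 124 kHz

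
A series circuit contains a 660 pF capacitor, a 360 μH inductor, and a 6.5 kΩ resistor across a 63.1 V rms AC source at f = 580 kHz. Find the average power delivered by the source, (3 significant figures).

601 mW

ω = 2πf = 3.644e+06 rad/s
X_L = ωL = 1310 Ω
X_C = 1/(ωC) = 416 Ω
Net reactance X = X_L − X_C = 896 Ω
Z = 6500 + j896 Ω
|Z| = √(6500² + 896²) = 6560 Ω
∠Z = arctan(896/6500) = 7.85°
I = V/|Z| = 9.62 mA
P = VI cos φ = 63.1 × 0.00962 × cos(7.85°) = 601 mW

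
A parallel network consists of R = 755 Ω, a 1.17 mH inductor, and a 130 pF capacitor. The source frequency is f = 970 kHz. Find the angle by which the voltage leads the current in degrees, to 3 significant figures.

-26.2°

ω = 2πf = 6.095e+06 rad/s
X_L = ωL = 7130 Ω
X_C = 1/(ωC) = 1260 Ω
Parallel: admittances add. Y = 1/R + 1/(jωL) + jωC
Y = (0.00132 + j0.000652) S
|Y| = 0.00148 S → |Z| = 1/|Y| = 677 Ω, ∠Z = −∠Y = -26.2°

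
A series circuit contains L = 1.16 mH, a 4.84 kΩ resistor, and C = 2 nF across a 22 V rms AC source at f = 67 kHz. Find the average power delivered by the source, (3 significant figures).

98.0 mW

ω = 2πf = 421000 rad/s
X_L = ωL = 488 Ω
X_C = 1/(ωC) = 1190 Ω
Net reactance X = X_L − X_C = -699 Ω
Z = 4840 − j699 Ω
|Z| = √(4840² + 699²) = 4890 Ω
∠Z = arctan(-699/4840) = -8.22°
I = V/|Z| = 4.50 mA
P = VI cos φ = 22 × 0.00450 × cos(-8.22°) = 98.0 mW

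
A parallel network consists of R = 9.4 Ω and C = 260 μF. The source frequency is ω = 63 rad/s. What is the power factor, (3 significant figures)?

0.988

X_C = 1/(ωC) = 61.1 Ω
Parallel: admittances add. Y = 1/R + jωC
Y = (0.106 + j0.0164) S
|Y| = 0.108 S → |Z| = 1/|Y| = 9.29 Ω, ∠Z = −∠Y = -8.75°
cos φ = cos(-8.75°) = 0.988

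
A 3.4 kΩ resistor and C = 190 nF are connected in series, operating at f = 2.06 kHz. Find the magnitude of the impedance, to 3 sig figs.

ω = 2πf = 12940 rad/s
X_C = 1/(ωC) = 407 Ω
Z = 3400 − j407 Ω
|Z| = √(3400² + 407²) = 3420 Ω

3420 Ω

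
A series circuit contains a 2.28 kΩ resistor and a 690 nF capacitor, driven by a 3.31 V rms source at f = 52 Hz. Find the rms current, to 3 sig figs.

ω = 2πf = 326.7 rad/s
X_C = 1/(ωC) = 4440 Ω
Z = 2280 − j4440 Ω
|Z| = √(2280² + 4440²) = 4990 Ω
I = V/|Z| = 3.31/4990 = 664 μA

664 μA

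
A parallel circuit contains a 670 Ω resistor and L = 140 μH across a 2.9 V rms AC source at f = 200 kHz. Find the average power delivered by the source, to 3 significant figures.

12.6 mW

ω = 2πf = 1.257e+06 rad/s
X_L = ωL = 176 Ω
Parallel: admittances add. Y = 1/R + 1/(jωL)
Y = (0.00149 − j0.00568) S
|Y| = 0.00588 S → |Z| = 1/|Y| = 170 Ω, ∠Z = −∠Y = 75.3°
I = V/|Z| = 17.0 mA
P = VI cos φ = 2.9 × 0.0170 × cos(75.3°) = 12.6 mW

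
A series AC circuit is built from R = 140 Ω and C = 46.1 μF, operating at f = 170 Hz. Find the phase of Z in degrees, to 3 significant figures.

-8.25°

ω = 2πf = 1068 rad/s
X_C = 1/(ωC) = 20.3 Ω
Z = 140 − j20.3 Ω
|Z| = √(140² + 20.3²) = 141 Ω
∠Z = arctan(-20.3/140) = -8.25°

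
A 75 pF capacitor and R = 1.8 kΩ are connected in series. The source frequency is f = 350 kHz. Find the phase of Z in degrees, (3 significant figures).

-73.5°

ω = 2πf = 2.199e+06 rad/s
X_C = 1/(ωC) = 6060 Ω
Z = 1800 − j6060 Ω
|Z| = √(1800² + 6060²) = 6320 Ω
∠Z = arctan(-6060/1800) = -73.5°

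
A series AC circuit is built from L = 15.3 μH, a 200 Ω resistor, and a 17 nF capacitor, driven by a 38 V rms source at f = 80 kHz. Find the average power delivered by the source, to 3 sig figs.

5.56 W

ω = 2πf = 502700 rad/s
X_L = ωL = 7.69 Ω
X_C = 1/(ωC) = 117 Ω
Net reactance X = X_L − X_C = -109 Ω
Z = 200 − j109 Ω
|Z| = √(200² + 109²) = 228 Ω
∠Z = arctan(-109/200) = -28.7°
I = V/|Z| = 167 mA
P = VI cos φ = 38 × 0.167 × cos(-28.7°) = 5.56 W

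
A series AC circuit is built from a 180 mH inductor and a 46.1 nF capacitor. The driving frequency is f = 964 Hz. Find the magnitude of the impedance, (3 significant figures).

2490 Ω

ω = 2πf = 6057 rad/s
X_L = ωL = 1090 Ω
X_C = 1/(ωC) = 3580 Ω
Net reactance X = X_L − X_C = -2490 Ω
Z = − j2490 Ω
|Z| = √(0² + 2490²) = 2490 Ω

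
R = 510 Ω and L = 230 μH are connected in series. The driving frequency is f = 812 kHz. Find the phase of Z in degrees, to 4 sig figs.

66.51°

ω = 2πf = 5.102e+06 rad/s
X_L = ωL = 1173 Ω
Z = 510.0 + j1173 Ω
|Z| = √(510.0² + 1173²) = 1279 Ω
∠Z = arctan(1173/510.0) = 66.51°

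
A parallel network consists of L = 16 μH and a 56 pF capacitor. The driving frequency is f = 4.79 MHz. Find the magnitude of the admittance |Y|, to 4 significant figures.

391.3 μS

ω = 2πf = 3.01e+07 rad/s
X_L = ωL = 481.5 Ω
X_C = 1/(ωC) = 593.3 Ω
Parallel: admittances add. Y = 1/(jωL) + jωC
Y = (0 − j0.0003913) S
|Y| = 0.0003913 S → |Z| = 1/|Y| = 2556 Ω, ∠Z = −∠Y = 90.00°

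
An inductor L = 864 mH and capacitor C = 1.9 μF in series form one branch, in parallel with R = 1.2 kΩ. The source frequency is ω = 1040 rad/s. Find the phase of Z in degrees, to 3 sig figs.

X_L = ωL = 899 Ω
X_C = 1/(ωC) = 506 Ω
Branch 1: Z₁ = R = 1200 Ω
Branch 2 (series LC): Z₂ = j(X_L − X_C) = j392 Ω
Parallel: Z = Z₁Z₂/(Z₁+Z₂), |Z| = 373 Ω, ∠Z = 71.9°

71.9°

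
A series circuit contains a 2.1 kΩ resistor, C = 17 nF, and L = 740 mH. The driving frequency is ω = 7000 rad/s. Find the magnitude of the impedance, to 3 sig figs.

X_L = ωL = 5180 Ω
X_C = 1/(ωC) = 8400 Ω
Net reactance X = X_L − X_C = -3220 Ω
Z = 2100 − j3220 Ω
|Z| = √(2100² + 3220²) = 3850 Ω

3850 Ω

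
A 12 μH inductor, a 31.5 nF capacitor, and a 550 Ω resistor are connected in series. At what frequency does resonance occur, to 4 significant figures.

258.9 kHz

ω₀ = 1/√(LC) = 1/√(1.2e-05 × 3.15e-08) = 1.627e+06 rad/s
f₀ = ω₀/(2π) = 258.9 kHz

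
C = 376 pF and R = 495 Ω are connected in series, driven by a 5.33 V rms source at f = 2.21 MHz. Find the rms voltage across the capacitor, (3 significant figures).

1.92 V

ω = 2πf = 1.389e+07 rad/s
X_C = 1/(ωC) = 192 Ω
Z = 495 − j192 Ω
|Z| = √(495² + 192²) = 531 Ω
I = V/|Z| = 10.0 mA
V_C = I·|Z_C| = 0.0100 × 192 = 1.92 V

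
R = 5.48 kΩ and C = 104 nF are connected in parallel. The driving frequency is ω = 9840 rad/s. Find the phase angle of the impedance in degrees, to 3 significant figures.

X_C = 1/(ωC) = 977 Ω
Parallel: admittances add. Y = 1/R + jωC
Y = (0.000182 + j0.00102) S
|Y| = 0.00104 S → |Z| = 1/|Y| = 962 Ω, ∠Z = −∠Y = -79.9°

-79.9°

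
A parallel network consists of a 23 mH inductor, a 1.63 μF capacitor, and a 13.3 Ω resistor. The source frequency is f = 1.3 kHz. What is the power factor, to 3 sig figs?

0.994

ω = 2πf = 8168 rad/s
X_L = ωL = 188 Ω
X_C = 1/(ωC) = 75.1 Ω
Parallel: admittances add. Y = 1/R + 1/(jωL) + jωC
Y = (0.0752 + j0.00799) S
|Y| = 0.0756 S → |Z| = 1/|Y| = 13.2 Ω, ∠Z = −∠Y = -6.07°
cos φ = cos(-6.07°) = 0.994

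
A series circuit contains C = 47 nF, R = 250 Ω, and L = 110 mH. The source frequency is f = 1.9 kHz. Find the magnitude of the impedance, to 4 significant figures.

531.5 Ω

ω = 2πf = 11940 rad/s
X_L = ωL = 1313 Ω
X_C = 1/(ωC) = 1782 Ω
Net reactance X = X_L − X_C = -469.1 Ω
Z = 250.0 − j469.1 Ω
|Z| = √(250.0² + 469.1²) = 531.5 Ω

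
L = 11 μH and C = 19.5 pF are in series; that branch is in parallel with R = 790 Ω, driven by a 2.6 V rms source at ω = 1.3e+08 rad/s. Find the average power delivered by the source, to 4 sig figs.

8.557 mW

X_L = ωL = 1430 Ω
X_C = 1/(ωC) = 394.5 Ω
Branch 1: Z₁ = R = 790.0 Ω
Branch 2 (series LC): Z₂ = j(X_L − X_C) = j1036 Ω
Parallel: Z = Z₁Z₂/(Z₁+Z₂), |Z| = 628.1 Ω, ∠Z = 37.34°
I = V/|Z| = 4.140 mA
P = VI cos φ = 2.6 × 0.004140 × cos(37.34°) = 8.557 mW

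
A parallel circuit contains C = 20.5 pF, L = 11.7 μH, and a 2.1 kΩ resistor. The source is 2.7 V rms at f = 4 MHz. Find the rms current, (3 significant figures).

7.90 mA

ω = 2πf = 2.513e+07 rad/s
X_L = ωL = 294 Ω
X_C = 1/(ωC) = 1940 Ω
Parallel: admittances add. Y = 1/R + 1/(jωL) + jωC
Y = (0.000476 − j0.00289) S
|Y| = 0.00292 S → |Z| = 1/|Y| = 342 Ω, ∠Z = −∠Y = 80.6°
I = V/|Z| = 2.7/342 = 7.90 mA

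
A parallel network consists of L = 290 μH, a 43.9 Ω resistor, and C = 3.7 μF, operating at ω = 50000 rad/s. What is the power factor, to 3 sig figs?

X_L = ωL = 14.5 Ω
X_C = 1/(ωC) = 5.41 Ω
Parallel: admittances add. Y = 1/R + 1/(jωL) + jωC
Y = (0.0228 + j0.116) S
|Y| = 0.118 S → |Z| = 1/|Y| = 8.46 Ω, ∠Z = −∠Y = -78.9°
cos φ = cos(-78.9°) = 0.193

0.193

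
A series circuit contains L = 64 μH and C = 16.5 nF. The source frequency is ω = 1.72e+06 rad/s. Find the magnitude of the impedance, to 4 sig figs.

74.84 Ω

X_L = ωL = 110.1 Ω
X_C = 1/(ωC) = 35.24 Ω
Net reactance X = X_L − X_C = 74.84 Ω
Z = j74.84 Ω
|Z| = √(0² + 74.84²) = 74.84 Ω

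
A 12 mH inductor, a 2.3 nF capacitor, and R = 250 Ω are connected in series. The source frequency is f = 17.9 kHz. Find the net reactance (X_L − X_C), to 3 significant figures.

ω = 2πf = 112500 rad/s
X_L = ωL = 1350 Ω
X_C = 1/(ωC) = 3870 Ω
X = 1350 − 3870 = -2520 Ω

-2520 Ω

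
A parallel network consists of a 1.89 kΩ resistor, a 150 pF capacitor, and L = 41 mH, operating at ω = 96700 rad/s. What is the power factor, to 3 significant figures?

0.912

X_L = ωL = 3960 Ω
X_C = 1/(ωC) = 68900 Ω
Parallel: admittances add. Y = 1/R + 1/(jωL) + jωC
Y = (0.000529 − j0.000238) S
|Y| = 0.000580 S → |Z| = 1/|Y| = 1720 Ω, ∠Z = −∠Y = 24.2°
cos φ = cos(24.2°) = 0.912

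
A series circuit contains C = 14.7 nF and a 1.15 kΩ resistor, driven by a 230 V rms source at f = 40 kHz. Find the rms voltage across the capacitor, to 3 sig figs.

ω = 2πf = 251300 rad/s
X_C = 1/(ωC) = 271 Ω
Z = 1150 − j271 Ω
|Z| = √(1150² + 271²) = 1180 Ω
I = V/|Z| = 195 mA
V_C = I·|Z_C| = 0.195 × 271 = 52.7 V

52.7 V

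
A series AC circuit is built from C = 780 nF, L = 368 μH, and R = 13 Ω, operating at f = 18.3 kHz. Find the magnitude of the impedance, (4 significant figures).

33.77 Ω

ω = 2πf = 115000 rad/s
X_L = ωL = 42.31 Ω
X_C = 1/(ωC) = 11.15 Ω
Net reactance X = X_L − X_C = 31.16 Ω
Z = 13.00 + j31.16 Ω
|Z| = √(13.00² + 31.16²) = 33.77 Ω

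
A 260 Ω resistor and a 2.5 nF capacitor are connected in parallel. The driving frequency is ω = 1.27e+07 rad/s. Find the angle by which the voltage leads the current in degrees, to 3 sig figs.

X_C = 1/(ωC) = 31.5 Ω
Parallel: admittances add. Y = 1/R + jωC
Y = (0.00385 + j0.0318) S
|Y| = 0.0320 S → |Z| = 1/|Y| = 31.3 Ω, ∠Z = −∠Y = -83.1°

-83.1°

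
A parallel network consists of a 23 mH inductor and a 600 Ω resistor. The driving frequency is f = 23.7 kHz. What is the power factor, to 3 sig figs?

0.985

ω = 2πf = 148900 rad/s
X_L = ωL = 3420 Ω
Parallel: admittances add. Y = 1/R + 1/(jωL)
Y = (0.00167 − j0.000292) S
|Y| = 0.00169 S → |Z| = 1/|Y| = 591 Ω, ∠Z = −∠Y = 9.94°
cos φ = cos(9.94°) = 0.985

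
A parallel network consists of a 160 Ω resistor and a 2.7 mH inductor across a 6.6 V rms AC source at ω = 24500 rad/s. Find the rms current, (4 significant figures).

X_L = ωL = 66.15 Ω
Parallel: admittances add. Y = 1/R + 1/(jωL)
Y = (0.006250 − j0.01512) S
|Y| = 0.01636 S → |Z| = 1/|Y| = 61.13 Ω, ∠Z = −∠Y = 67.54°
I = V/|Z| = 6.6/61.13 = 108.0 mA

108.0 mA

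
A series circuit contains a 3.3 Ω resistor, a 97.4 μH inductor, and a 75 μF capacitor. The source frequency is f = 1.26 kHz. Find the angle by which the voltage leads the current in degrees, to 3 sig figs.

-15.5°

ω = 2πf = 7917 rad/s
X_L = ωL = 0.771 Ω
X_C = 1/(ωC) = 1.68 Ω
Net reactance X = X_L − X_C = -0.913 Ω
Z = 3.30 − j0.913 Ω
|Z| = √(3.30² + 0.913²) = 3.42 Ω
∠Z = arctan(-0.913/3.30) = -15.5°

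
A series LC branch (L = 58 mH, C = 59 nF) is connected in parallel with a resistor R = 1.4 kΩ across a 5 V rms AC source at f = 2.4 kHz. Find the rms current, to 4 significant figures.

ω = 2πf = 15080 rad/s
X_L = ωL = 874.6 Ω
X_C = 1/(ωC) = 1124 Ω
Branch 1: Z₁ = R = 1400 Ω
Branch 2 (series LC): Z₂ = j(X_L − X_C) = −j249.4 Ω
Parallel: Z = Z₁Z₂/(Z₁+Z₂), |Z| = 245.5 Ω, ∠Z = -79.90°
I = V/|Z| = 5/245.5 = 20.37 mA

20.37 mA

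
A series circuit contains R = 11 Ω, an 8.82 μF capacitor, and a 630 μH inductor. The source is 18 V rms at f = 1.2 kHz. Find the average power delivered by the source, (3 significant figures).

15.7 W

ω = 2πf = 7540 rad/s
X_L = ωL = 4.75 Ω
X_C = 1/(ωC) = 15.0 Ω
Net reactance X = X_L − X_C = -10.3 Ω
Z = 11.0 − j10.3 Ω
|Z| = √(11.0² + 10.3²) = 15.1 Ω
∠Z = arctan(-10.3/11.0) = -43.1°
I = V/|Z| = 1.20 A
P = VI cos φ = 18 × 1.20 × cos(-43.1°) = 15.7 W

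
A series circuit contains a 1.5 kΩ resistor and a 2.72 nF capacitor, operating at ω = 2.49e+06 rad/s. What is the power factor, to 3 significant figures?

0.995

X_C = 1/(ωC) = 148 Ω
Z = 1500 − j148 Ω
|Z| = √(1500² + 148²) = 1510 Ω
∠Z = arctan(-148/1500) = -5.62°
cos φ = cos(-5.62°) = 0.995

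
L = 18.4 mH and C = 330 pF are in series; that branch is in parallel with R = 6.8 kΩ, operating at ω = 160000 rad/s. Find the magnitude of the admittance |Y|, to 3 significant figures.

X_L = ωL = 2940 Ω
X_C = 1/(ωC) = 18900 Ω
Branch 1: Z₁ = R = 6800 Ω
Branch 2 (series LC): Z₂ = j(X_L − X_C) = −j16000 Ω
Parallel: Z = Z₁Z₂/(Z₁+Z₂), |Z| = 6260 Ω, ∠Z = -23.0°
|Y| = 1/|Z| = 160 μS

160 μS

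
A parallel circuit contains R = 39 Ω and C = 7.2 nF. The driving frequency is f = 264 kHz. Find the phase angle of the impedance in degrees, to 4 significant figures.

-24.98°

ω = 2πf = 1.659e+06 rad/s
X_C = 1/(ωC) = 83.73 Ω
Parallel: admittances add. Y = 1/R + jωC
Y = (0.02564 + j0.01194) S
|Y| = 0.02829 S → |Z| = 1/|Y| = 35.35 Ω, ∠Z = −∠Y = -24.98°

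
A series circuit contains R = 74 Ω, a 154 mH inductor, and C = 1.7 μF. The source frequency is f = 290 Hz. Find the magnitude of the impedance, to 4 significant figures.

85.20 Ω

ω = 2πf = 1822 rad/s
X_L = ωL = 280.6 Ω
X_C = 1/(ωC) = 322.8 Ω
Net reactance X = X_L − X_C = -42.22 Ω
Z = 74.00 − j42.22 Ω
|Z| = √(74.00² + 42.22²) = 85.20 Ω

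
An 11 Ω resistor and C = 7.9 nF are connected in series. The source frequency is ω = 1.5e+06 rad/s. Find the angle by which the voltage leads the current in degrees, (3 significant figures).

X_C = 1/(ωC) = 84.4 Ω
Z = 11.0 − j84.4 Ω
|Z| = √(11.0² + 84.4²) = 85.1 Ω
∠Z = arctan(-84.4/11.0) = -82.6°

-82.6°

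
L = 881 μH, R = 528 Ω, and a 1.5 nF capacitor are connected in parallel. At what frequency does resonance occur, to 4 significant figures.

138.4 kHz

ω₀ = 1/√(LC) = 1/√(0.000881 × 1.5e-09) = 869900 rad/s
f₀ = ω₀/(2π) = 138.4 kHz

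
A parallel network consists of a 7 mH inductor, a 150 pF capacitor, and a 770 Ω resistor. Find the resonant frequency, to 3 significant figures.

ω₀ = 1/√(LC) = 1/√(0.007 × 1.5e-10) = 975900 rad/s
f₀ = ω₀/(2π) = 155 kHz

155 kHz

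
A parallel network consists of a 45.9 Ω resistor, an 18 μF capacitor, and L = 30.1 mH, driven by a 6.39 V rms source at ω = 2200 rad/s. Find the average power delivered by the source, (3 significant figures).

X_L = ωL = 66.2 Ω
X_C = 1/(ωC) = 25.3 Ω
Parallel: admittances add. Y = 1/R + 1/(jωL) + jωC
Y = (0.0218 + j0.0245) S
|Y| = 0.0328 S → |Z| = 1/|Y| = 30.5 Ω, ∠Z = −∠Y = -48.4°
I = V/|Z| = 209 mA
P = VI cos φ = 6.39 × 0.209 × cos(-48.4°) = 890 mW

890 mW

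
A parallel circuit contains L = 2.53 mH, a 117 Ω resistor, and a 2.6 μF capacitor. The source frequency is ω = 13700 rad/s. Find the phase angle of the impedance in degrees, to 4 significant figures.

X_L = ωL = 34.66 Ω
X_C = 1/(ωC) = 28.07 Ω
Parallel: admittances add. Y = 1/R + 1/(jωL) + jωC
Y = (0.008547 + j0.006769) S
|Y| = 0.01090 S → |Z| = 1/|Y| = 91.72 Ω, ∠Z = −∠Y = -38.38°

-38.38°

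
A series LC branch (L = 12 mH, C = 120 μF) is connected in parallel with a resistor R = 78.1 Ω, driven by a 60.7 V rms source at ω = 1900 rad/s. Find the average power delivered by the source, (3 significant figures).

47.2 W

X_L = ωL = 22.8 Ω
X_C = 1/(ωC) = 4.39 Ω
Branch 1: Z₁ = R = 78.1 Ω
Branch 2 (series LC): Z₂ = j(X_L − X_C) = j18.4 Ω
Parallel: Z = Z₁Z₂/(Z₁+Z₂), |Z| = 17.9 Ω, ∠Z = 76.7°
I = V/|Z| = 3.39 A
P = VI cos φ = 60.7 × 3.39 × cos(76.7°) = 47.2 W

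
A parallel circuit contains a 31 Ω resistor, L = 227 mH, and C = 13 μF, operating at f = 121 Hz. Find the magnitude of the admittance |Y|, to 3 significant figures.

ω = 2πf = 760.3 rad/s
X_L = ωL = 173 Ω
X_C = 1/(ωC) = 101 Ω
Parallel: admittances add. Y = 1/R + 1/(jωL) + jωC
Y = (0.0323 + j0.00409) S
|Y| = 0.0325 S → |Z| = 1/|Y| = 30.8 Ω, ∠Z = −∠Y = -7.22°

32.5 mS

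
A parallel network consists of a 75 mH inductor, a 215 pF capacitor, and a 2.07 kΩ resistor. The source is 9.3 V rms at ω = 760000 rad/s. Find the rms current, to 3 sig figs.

X_L = ωL = 57000 Ω
X_C = 1/(ωC) = 6120 Ω
Parallel: admittances add. Y = 1/R + 1/(jωL) + jωC
Y = (0.000483 + j0.000146) S
|Y| = 0.000505 S → |Z| = 1/|Y| = 1980 Ω, ∠Z = −∠Y = -16.8°
I = V/|Z| = 9.3/1980 = 4.69 mA

4.69 mA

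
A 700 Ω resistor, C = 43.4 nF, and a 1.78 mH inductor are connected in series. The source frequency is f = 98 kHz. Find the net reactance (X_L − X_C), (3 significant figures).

ω = 2πf = 615800 rad/s
X_L = ωL = 1100 Ω
X_C = 1/(ωC) = 37.4 Ω
X = 1100 − 37.4 = 1060 Ω

1060 Ω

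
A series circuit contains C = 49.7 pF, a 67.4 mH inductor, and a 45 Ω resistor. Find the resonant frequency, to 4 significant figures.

86.96 kHz

ω₀ = 1/√(LC) = 1/√(0.0674 × 4.97e-11) = 546400 rad/s
f₀ = ω₀/(2π) = 86.96 kHz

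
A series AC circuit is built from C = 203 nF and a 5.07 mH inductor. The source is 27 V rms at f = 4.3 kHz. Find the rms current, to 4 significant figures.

ω = 2πf = 27020 rad/s
X_L = ωL = 137.0 Ω
X_C = 1/(ωC) = 182.3 Ω
Net reactance X = X_L − X_C = -45.35 Ω
Z = − j45.35 Ω
|Z| = √(0² + 45.35²) = 45.35 Ω
I = V/|Z| = 27/45.35 = 595.4 mA

595.4 mA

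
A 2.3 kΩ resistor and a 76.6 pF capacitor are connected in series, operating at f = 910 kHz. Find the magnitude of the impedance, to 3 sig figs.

ω = 2πf = 5.718e+06 rad/s
X_C = 1/(ωC) = 2280 Ω
Z = 2300 − j2280 Ω
|Z| = √(2300² + 2280²) = 3240 Ω

3240 Ω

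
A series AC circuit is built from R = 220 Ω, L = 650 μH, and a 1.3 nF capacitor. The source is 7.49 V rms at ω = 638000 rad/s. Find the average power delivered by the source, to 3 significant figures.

X_L = ωL = 415 Ω
X_C = 1/(ωC) = 1210 Ω
Net reactance X = X_L − X_C = -791 Ω
Z = 220 − j791 Ω
|Z| = √(220² + 791²) = 821 Ω
∠Z = arctan(-791/220) = -74.5°
I = V/|Z| = 9.12 mA
P = VI cos φ = 7.49 × 0.00912 × cos(-74.5°) = 18.3 mW

18.3 mW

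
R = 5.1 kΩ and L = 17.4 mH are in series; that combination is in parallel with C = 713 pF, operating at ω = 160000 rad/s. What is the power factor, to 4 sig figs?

X_L = ωL = 2784 Ω
X_C = 1/(ωC) = 8766 Ω
Branch 1 (R+jX_L): Z₁ = 5100 + j2784 Ω, |Z₁| = 5810 Ω
Branch 2 (−jX_C): Z₂ = −j8766 Ω
Parallel: Z = Z₁Z₂/(Z₁+Z₂), |Z| = 6479 Ω, ∠Z = -11.82°
cos φ = cos(-11.82°) = 0.9788

0.9788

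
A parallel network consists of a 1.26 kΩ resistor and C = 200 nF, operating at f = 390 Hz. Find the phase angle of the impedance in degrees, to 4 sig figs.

ω = 2πf = 2450 rad/s
X_C = 1/(ωC) = 2040 Ω
Parallel: admittances add. Y = 1/R + jωC
Y = (0.0007937 + j0.0004901) S
|Y| = 0.0009328 S → |Z| = 1/|Y| = 1072 Ω, ∠Z = −∠Y = -31.70°

-31.70°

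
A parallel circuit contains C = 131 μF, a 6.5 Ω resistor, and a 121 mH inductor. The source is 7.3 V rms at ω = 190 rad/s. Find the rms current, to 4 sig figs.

1.131 A

X_L = ωL = 22.99 Ω
X_C = 1/(ωC) = 40.18 Ω
Parallel: admittances add. Y = 1/R + 1/(jωL) + jωC
Y = (0.1538 − j0.01861) S
|Y| = 0.1550 S → |Z| = 1/|Y| = 6.453 Ω, ∠Z = −∠Y = 6.896°
I = V/|Z| = 7.3/6.453 = 1.131 A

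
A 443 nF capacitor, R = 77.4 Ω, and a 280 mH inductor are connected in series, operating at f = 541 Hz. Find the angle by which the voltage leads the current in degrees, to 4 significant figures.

ω = 2πf = 3399 rad/s
X_L = ωL = 951.8 Ω
X_C = 1/(ωC) = 664.1 Ω
Net reactance X = X_L − X_C = 287.7 Ω
Z = 77.40 + j287.7 Ω
|Z| = √(77.40² + 287.7²) = 297.9 Ω
∠Z = arctan(287.7/77.40) = 74.94°

74.94°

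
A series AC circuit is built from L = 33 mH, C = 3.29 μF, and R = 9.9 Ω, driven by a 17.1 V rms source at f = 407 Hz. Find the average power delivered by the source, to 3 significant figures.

ω = 2πf = 2557 rad/s
X_L = ωL = 84.4 Ω
X_C = 1/(ωC) = 119 Ω
Net reactance X = X_L − X_C = -34.5 Ω
Z = 9.90 − j34.5 Ω
|Z| = √(9.90² + 34.5²) = 35.9 Ω
∠Z = arctan(-34.5/9.90) = -74.0°
I = V/|Z| = 477 mA
P = VI cos φ = 17.1 × 0.477 × cos(-74.0°) = 2.25 W

2.25 W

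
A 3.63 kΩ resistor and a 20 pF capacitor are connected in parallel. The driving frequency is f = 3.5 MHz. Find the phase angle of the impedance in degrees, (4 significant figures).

-57.94°

ω = 2πf = 2.199e+07 rad/s
X_C = 1/(ωC) = 2274 Ω
Parallel: admittances add. Y = 1/R + jωC
Y = (0.0002755 + j0.0004398) S
|Y| = 0.0005190 S → |Z| = 1/|Y| = 1927 Ω, ∠Z = −∠Y = -57.94°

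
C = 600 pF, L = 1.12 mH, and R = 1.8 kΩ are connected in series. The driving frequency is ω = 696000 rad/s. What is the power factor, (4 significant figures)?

X_L = ωL = 779.5 Ω
X_C = 1/(ωC) = 2395 Ω
Net reactance X = X_L − X_C = -1615 Ω
Z = 1800 − j1615 Ω
|Z| = √(1800² + 1615²) = 2418 Ω
∠Z = arctan(-1615/1800) = -41.90°
cos φ = cos(-41.90°) = 0.7443

0.7443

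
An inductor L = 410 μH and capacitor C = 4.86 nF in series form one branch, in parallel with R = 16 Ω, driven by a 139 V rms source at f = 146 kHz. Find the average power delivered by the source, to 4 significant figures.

ω = 2πf = 917300 rad/s
X_L = ωL = 376.1 Ω
X_C = 1/(ωC) = 224.3 Ω
Branch 1: Z₁ = R = 16.00 Ω
Branch 2 (series LC): Z₂ = j(X_L − X_C) = j151.8 Ω
Parallel: Z = Z₁Z₂/(Z₁+Z₂), |Z| = 15.91 Ω, ∠Z = 6.016°
I = V/|Z| = 8.736 A
P = VI cos φ = 139 × 8.736 × cos(6.016°) = 1.208 kW

1.208 kW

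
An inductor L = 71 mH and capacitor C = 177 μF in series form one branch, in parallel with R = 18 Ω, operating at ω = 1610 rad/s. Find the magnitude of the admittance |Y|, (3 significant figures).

X_L = ωL = 114 Ω
X_C = 1/(ωC) = 3.51 Ω
Branch 1: Z₁ = R = 18.0 Ω
Branch 2 (series LC): Z₂ = j(X_L − X_C) = j111 Ω
Parallel: Z = Z₁Z₂/(Z₁+Z₂), |Z| = 17.8 Ω, ∠Z = 9.23°
|Y| = 1/|Z| = 56.3 mS

56.3 mS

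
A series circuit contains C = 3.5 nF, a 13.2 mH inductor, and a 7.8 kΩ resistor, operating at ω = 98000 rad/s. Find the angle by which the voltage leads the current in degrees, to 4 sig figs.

-11.75°

X_L = ωL = 1294 Ω
X_C = 1/(ωC) = 2915 Ω
Net reactance X = X_L − X_C = -1622 Ω
Z = 7800 − j1622 Ω
|Z| = √(7800² + 1622²) = 7967 Ω
∠Z = arctan(-1622/7800) = -11.75°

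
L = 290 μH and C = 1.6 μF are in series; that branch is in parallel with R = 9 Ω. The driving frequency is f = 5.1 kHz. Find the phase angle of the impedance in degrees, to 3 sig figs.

ω = 2πf = 32040 rad/s
X_L = ωL = 9.29 Ω
X_C = 1/(ωC) = 19.5 Ω
Branch 1: Z₁ = R = 9.00 Ω
Branch 2 (series LC): Z₂ = j(X_L − X_C) = −j10.2 Ω
Parallel: Z = Z₁Z₂/(Z₁+Z₂), |Z| = 6.75 Ω, ∠Z = -41.4°

-41.4°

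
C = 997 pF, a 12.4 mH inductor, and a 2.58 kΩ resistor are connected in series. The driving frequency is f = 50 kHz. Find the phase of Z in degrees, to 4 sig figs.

ω = 2πf = 314200 rad/s
X_L = ωL = 3896 Ω
X_C = 1/(ωC) = 3193 Ω
Net reactance X = X_L − X_C = 702.9 Ω
Z = 2580 + j702.9 Ω
|Z| = √(2580² + 702.9²) = 2674 Ω
∠Z = arctan(702.9/2580) = 15.24°

15.24°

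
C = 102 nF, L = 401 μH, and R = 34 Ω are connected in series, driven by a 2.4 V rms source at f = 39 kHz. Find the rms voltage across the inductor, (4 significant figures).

ω = 2πf = 245000 rad/s
X_L = ωL = 98.26 Ω
X_C = 1/(ωC) = 40.01 Ω
Net reactance X = X_L − X_C = 58.25 Ω
Z = 34.00 + j58.25 Ω
|Z| = √(34.00² + 58.25²) = 67.45 Ω
I = V/|Z| = 35.58 mA
V_L = I·|Z_L| = 0.03558 × 98.26 = 3.496 V

3.496 V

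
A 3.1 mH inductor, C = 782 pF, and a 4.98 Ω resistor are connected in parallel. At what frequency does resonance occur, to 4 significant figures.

ω₀ = 1/√(LC) = 1/√(0.0031 × 7.82e-10) = 642300 rad/s
f₀ = ω₀/(2π) = 102.2 kHz

102.2 kHz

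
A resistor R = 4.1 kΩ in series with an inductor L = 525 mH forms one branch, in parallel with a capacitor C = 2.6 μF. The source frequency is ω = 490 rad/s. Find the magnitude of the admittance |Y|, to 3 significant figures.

X_L = ωL = 257 Ω
X_C = 1/(ωC) = 785 Ω
Branch 1 (R+jX_L): Z₁ = 4100 + j257 Ω, |Z₁| = 4110 Ω
Branch 2 (−jX_C): Z₂ = −j785 Ω
Parallel: Z = Z₁Z₂/(Z₁+Z₂), |Z| = 780 Ω, ∠Z = -79.1°
|Y| = 1/|Z| = 1.28 mS

1.28 mS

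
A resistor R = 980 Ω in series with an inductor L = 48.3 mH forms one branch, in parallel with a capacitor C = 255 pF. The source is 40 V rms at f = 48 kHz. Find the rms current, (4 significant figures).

ω = 2πf = 301600 rad/s
X_L = ωL = 14570 Ω
X_C = 1/(ωC) = 13000 Ω
Branch 1 (R+jX_L): Z₁ = 980.0 + j14570 Ω, |Z₁| = 14600 Ω
Branch 2 (−jX_C): Z₂ = −j13000 Ω
Parallel: Z = Z₁Z₂/(Z₁+Z₂), |Z| = 102900 Ω, ∠Z = -61.78°
I = V/|Z| = 40/102900 = 388.9 μA

388.9 μA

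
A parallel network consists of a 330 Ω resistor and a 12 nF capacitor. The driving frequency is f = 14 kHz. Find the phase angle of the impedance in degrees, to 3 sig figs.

ω = 2πf = 87960 rad/s
X_C = 1/(ωC) = 947 Ω
Parallel: admittances add. Y = 1/R + jωC
Y = (0.00303 + j0.00106) S
|Y| = 0.00321 S → |Z| = 1/|Y| = 312 Ω, ∠Z = −∠Y = -19.2°

-19.2°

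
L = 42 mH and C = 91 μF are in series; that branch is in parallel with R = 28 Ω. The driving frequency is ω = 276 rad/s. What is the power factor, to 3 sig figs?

0.710

X_L = ωL = 11.6 Ω
X_C = 1/(ωC) = 39.8 Ω
Branch 1: Z₁ = R = 28.0 Ω
Branch 2 (series LC): Z₂ = j(X_L − X_C) = −j28.2 Ω
Parallel: Z = Z₁Z₂/(Z₁+Z₂), |Z| = 19.9 Ω, ∠Z = -44.8°
cos φ = cos(-44.8°) = 0.710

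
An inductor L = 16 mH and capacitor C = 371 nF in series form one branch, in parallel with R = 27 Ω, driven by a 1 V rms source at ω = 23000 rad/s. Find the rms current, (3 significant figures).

37.3 mA

X_L = ωL = 368 Ω
X_C = 1/(ωC) = 117 Ω
Branch 1: Z₁ = R = 27.0 Ω
Branch 2 (series LC): Z₂ = j(X_L − X_C) = j251 Ω
Parallel: Z = Z₁Z₂/(Z₁+Z₂), |Z| = 26.8 Ω, ∠Z = 6.14°
I = V/|Z| = 1/26.8 = 37.3 mA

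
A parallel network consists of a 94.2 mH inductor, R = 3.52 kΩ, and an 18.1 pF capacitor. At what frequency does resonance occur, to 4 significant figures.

121.9 kHz

ω₀ = 1/√(LC) = 1/√(0.0942 × 1.81e-11) = 765800 rad/s
f₀ = ω₀/(2π) = 121.9 kHz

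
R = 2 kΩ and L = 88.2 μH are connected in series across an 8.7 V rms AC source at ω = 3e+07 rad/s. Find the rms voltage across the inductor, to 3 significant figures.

6.94 V

X_L = ωL = 2650 Ω
Z = 2000 + j2650 Ω
|Z| = √(2000² + 2650²) = 3320 Ω
I = V/|Z| = 2.62 mA
V_L = I·|Z_L| = 0.00262 × 2650 = 6.94 V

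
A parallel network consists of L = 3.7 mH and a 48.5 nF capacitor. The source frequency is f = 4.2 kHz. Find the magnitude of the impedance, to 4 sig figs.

111.6 Ω

ω = 2πf = 26390 rad/s
X_L = ωL = 97.64 Ω
X_C = 1/(ωC) = 781.3 Ω
Parallel: admittances add. Y = 1/(jωL) + jωC
Y = (0 − j0.008962) S
|Y| = 0.008962 S → |Z| = 1/|Y| = 111.6 Ω, ∠Z = −∠Y = 90.00°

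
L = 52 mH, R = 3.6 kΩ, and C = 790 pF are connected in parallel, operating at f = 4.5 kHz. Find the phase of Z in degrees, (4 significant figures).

67.11°

ω = 2πf = 28270 rad/s
X_L = ωL = 1470 Ω
X_C = 1/(ωC) = 44770 Ω
Parallel: admittances add. Y = 1/R + 1/(jωL) + jωC
Y = (0.0002778 − j0.0006578) S
|Y| = 0.0007141 S → |Z| = 1/|Y| = 1400 Ω, ∠Z = −∠Y = 67.11°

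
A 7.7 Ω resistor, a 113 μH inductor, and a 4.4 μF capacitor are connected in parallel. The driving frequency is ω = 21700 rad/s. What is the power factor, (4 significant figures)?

X_L = ωL = 2.452 Ω
X_C = 1/(ωC) = 10.47 Ω
Parallel: admittances add. Y = 1/R + 1/(jωL) + jωC
Y = (0.1299 − j0.3123) S
|Y| = 0.3383 S → |Z| = 1/|Y| = 2.956 Ω, ∠Z = −∠Y = 67.42°
cos φ = cos(67.42°) = 0.3839

0.3839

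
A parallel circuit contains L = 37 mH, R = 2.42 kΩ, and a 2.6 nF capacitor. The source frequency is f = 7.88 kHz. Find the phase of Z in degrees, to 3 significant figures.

45.3°

ω = 2πf = 49510 rad/s
X_L = ωL = 1830 Ω
X_C = 1/(ωC) = 7770 Ω
Parallel: admittances add. Y = 1/R + 1/(jωL) + jωC
Y = (0.000413 − j0.000417) S
|Y| = 0.000587 S → |Z| = 1/|Y| = 1700 Ω, ∠Z = −∠Y = 45.3°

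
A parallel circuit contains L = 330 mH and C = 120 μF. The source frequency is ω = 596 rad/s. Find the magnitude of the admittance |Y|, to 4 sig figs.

66.44 mS

X_L = ωL = 196.7 Ω
X_C = 1/(ωC) = 13.98 Ω
Parallel: admittances add. Y = 1/(jωL) + jωC
Y = (0 + j0.06644) S
|Y| = 0.06644 S → |Z| = 1/|Y| = 15.05 Ω, ∠Z = −∠Y = -90.00°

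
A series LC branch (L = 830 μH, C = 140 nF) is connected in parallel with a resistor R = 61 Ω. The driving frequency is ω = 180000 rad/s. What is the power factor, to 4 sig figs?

X_L = ωL = 149.4 Ω
X_C = 1/(ωC) = 39.68 Ω
Branch 1: Z₁ = R = 61.00 Ω
Branch 2 (series LC): Z₂ = j(X_L − X_C) = j109.7 Ω
Parallel: Z = Z₁Z₂/(Z₁+Z₂), |Z| = 53.31 Ω, ∠Z = 29.07°
cos φ = cos(29.07°) = 0.8740

0.8740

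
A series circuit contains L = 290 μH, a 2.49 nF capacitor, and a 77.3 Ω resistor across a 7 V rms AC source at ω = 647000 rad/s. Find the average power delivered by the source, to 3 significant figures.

X_L = ωL = 188 Ω
X_C = 1/(ωC) = 621 Ω
Net reactance X = X_L − X_C = -433 Ω
Z = 77.3 − j433 Ω
|Z| = √(77.3² + 433²) = 440 Ω
∠Z = arctan(-433/77.3) = -79.9°
I = V/|Z| = 15.9 mA
P = VI cos φ = 7 × 0.0159 × cos(-79.9°) = 19.6 mW

19.6 mW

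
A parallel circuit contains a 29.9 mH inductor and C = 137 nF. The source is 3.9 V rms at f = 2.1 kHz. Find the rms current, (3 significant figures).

2.84 mA

ω = 2πf = 13190 rad/s
X_L = ωL = 395 Ω
X_C = 1/(ωC) = 553 Ω
Parallel: admittances add. Y = 1/(jωL) + jωC
Y = (0 − j0.000727) S
|Y| = 0.000727 S → |Z| = 1/|Y| = 1380 Ω, ∠Z = −∠Y = 90.0°
I = V/|Z| = 3.9/1380 = 2.84 mA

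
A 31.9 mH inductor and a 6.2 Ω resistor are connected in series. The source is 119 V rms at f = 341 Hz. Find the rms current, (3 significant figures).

ω = 2πf = 2143 rad/s
X_L = ωL = 68.3 Ω
Z = 6.20 + j68.3 Ω
|Z| = √(6.20² + 68.3²) = 68.6 Ω
I = V/|Z| = 119/68.6 = 1.73 A

1.73 A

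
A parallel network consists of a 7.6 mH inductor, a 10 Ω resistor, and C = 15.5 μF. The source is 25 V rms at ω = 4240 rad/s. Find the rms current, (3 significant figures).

X_L = ωL = 32.2 Ω
X_C = 1/(ωC) = 15.2 Ω
Parallel: admittances add. Y = 1/R + 1/(jωL) + jωC
Y = (0.100 + j0.0347) S
|Y| = 0.106 S → |Z| = 1/|Y| = 9.45 Ω, ∠Z = −∠Y = -19.1°
I = V/|Z| = 25/9.45 = 2.65 A

2.65 A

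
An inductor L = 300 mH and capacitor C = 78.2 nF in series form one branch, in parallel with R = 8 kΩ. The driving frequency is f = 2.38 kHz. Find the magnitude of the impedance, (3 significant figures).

3310 Ω

ω = 2πf = 14950 rad/s
X_L = ωL = 4490 Ω
X_C = 1/(ωC) = 855 Ω
Branch 1: Z₁ = R = 8000 Ω
Branch 2 (series LC): Z₂ = j(X_L − X_C) = j3630 Ω
Parallel: Z = Z₁Z₂/(Z₁+Z₂), |Z| = 3310 Ω, ∠Z = 65.6°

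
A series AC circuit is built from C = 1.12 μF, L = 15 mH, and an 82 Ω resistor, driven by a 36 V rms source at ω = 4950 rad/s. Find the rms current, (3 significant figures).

X_L = ωL = 74.2 Ω
X_C = 1/(ωC) = 180 Ω
Net reactance X = X_L − X_C = -106 Ω
Z = 82.0 − j106 Ω
|Z| = √(82.0² + 106²) = 134 Ω
I = V/|Z| = 36/134 = 268 mA

268 mA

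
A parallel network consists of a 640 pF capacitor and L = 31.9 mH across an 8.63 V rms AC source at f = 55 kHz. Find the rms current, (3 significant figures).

ω = 2πf = 345600 rad/s
X_L = ωL = 11000 Ω
X_C = 1/(ωC) = 4520 Ω
Parallel: admittances add. Y = 1/(jωL) + jωC
Y = (0 + j0.000130) S
|Y| = 0.000130 S → |Z| = 1/|Y| = 7670 Ω, ∠Z = −∠Y = -90.0°
I = V/|Z| = 8.63/7670 = 1.13 mA

1.13 mA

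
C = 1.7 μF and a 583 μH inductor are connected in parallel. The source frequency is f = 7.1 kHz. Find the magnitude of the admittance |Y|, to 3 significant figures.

37.4 mS

ω = 2πf = 44610 rad/s
X_L = ωL = 26.0 Ω
X_C = 1/(ωC) = 13.2 Ω
Parallel: admittances add. Y = 1/(jωL) + jωC
Y = (0 + j0.0374) S
|Y| = 0.0374 S → |Z| = 1/|Y| = 26.7 Ω, ∠Z = −∠Y = -90.0°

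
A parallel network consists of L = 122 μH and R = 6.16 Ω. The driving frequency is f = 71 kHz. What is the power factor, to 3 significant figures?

0.994

ω = 2πf = 446100 rad/s
X_L = ωL = 54.4 Ω
Parallel: admittances add. Y = 1/R + 1/(jωL)
Y = (0.162 − j0.0184) S
|Y| = 0.163 S → |Z| = 1/|Y| = 6.12 Ω, ∠Z = −∠Y = 6.46°
cos φ = cos(6.46°) = 0.994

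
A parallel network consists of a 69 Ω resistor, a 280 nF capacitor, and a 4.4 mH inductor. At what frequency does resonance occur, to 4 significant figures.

4.534 kHz

ω₀ = 1/√(LC) = 1/√(0.0044 × 2.8e-07) = 28490 rad/s
f₀ = ω₀/(2π) = 4.534 kHz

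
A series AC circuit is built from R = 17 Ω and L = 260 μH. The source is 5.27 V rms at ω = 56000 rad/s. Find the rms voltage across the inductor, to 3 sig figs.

X_L = ωL = 14.6 Ω
Z = 17.0 + j14.6 Ω
|Z| = √(17.0² + 14.6²) = 22.4 Ω
I = V/|Z| = 235 mA
V_L = I·|Z_L| = 0.235 × 14.6 = 3.43 V

3.43 V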